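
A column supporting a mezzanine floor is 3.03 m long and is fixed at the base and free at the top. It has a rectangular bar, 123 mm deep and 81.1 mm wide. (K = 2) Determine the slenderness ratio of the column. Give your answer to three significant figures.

Buckling occurs about the weak axis: I_min = h·b³/12 with b = 81.1 mm (the shorter side).
I_min = 123×81.1³/12 = 5.467×10^6 mm⁴
A = 9.975×10^3 mm²;  r_min = √(I/A) = √(5.467×10^6/9.975×10^3) = 23.41 mm
L_e = K·L = 2 × 3.03 m = 6.060 m = 6060.0 mm
λ = L_e / r_min = 6060.0 / 23.41 = 259

λ ≈ 259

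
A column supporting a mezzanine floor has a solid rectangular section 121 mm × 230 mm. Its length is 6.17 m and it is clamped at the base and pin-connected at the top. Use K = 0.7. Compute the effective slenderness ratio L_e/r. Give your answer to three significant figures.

λ ≈ 124

For a rectangle r_min = b/√12 = 121/√12 = 34.93 mm
L_e = K·L = 0.7 × 6.17 m = 4.319 m = 4319.0 mm
λ = L_e / r_min = 4319.0 / 34.93 = 124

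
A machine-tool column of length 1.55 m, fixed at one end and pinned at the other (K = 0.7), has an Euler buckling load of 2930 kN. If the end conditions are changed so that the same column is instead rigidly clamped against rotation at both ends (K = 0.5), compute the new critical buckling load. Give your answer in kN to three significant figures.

P_cr ∝ 1/K², so P_cr,new = P_cr,old × (K_old/K_new)² = 2930 × (0.7/0.5)²
= 2930 × 1.960 = 5740 kN

P_cr ≈ 5740 kN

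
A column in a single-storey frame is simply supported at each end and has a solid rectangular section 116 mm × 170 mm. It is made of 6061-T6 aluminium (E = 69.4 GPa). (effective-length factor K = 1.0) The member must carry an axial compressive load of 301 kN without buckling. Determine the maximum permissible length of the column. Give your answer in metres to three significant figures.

Buckling occurs about the weak axis: I_min = h·b³/12 with b = 116 mm (the shorter side).
I_min = 170×116³/12 = 2.211×10^7 mm⁴
I = 2.211×10^-5 m⁴
At the buckling limit P_cr = P = 3.010×10^5 N
From P_cr = π²EI/(K·L)²:  L = (1/K)·√(π²EI/P_cr) = (1/1)·√(π²×6.94×10^10×2.211×10^-5/3.010×10^5)
L = 7.09 m

L_max ≈ 7.09 m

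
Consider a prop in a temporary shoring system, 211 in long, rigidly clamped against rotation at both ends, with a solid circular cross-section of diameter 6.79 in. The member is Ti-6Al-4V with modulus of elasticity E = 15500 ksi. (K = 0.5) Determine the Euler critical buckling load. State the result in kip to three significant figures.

I = πd⁴/64 = π×6.79⁴/64 = 104.3 in⁴
Effective length L_e = K·L = 0.5 × 211 = 105.5 in
P_cr = π²EI / L_e² = π² × 15500×10³ × 104.3 / 105.5² = 1.434×10^6 lb

P_cr ≈ 1430 kip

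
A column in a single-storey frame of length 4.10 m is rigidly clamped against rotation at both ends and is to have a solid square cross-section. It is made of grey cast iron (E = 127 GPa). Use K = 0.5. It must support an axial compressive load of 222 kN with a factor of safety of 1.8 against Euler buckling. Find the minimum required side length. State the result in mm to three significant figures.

a ≈ 63.3 mm

Required P_cr = n·P = 1.8 × 222 = 399.6 kN
L_e = K·L = 0.5 × 4.10 = 2.050 m
Required I = P_cr·L_e²/(π²E) = 3.996×10^5 × 2.050² / (π² × 1.27×10^11) = 1.340×10^-6 m⁴
I_req = 1.340×10^6 mm⁴
Solid square: I = a⁴/12  ⇒  a = (12I)^(1/4) = (12×1.340×10^6)^(1/4) = 63.3 mm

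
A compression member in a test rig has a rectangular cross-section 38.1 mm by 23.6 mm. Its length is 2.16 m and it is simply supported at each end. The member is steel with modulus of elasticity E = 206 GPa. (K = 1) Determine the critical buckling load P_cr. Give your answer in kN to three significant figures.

Buckling occurs about the weak axis: I_min = h·b³/12 with b = 23.6 mm (the shorter side).
I_min = 38.1×23.6³/12 = 4.173×10^4 mm⁴
I = 4.173×10^4 mm⁴ = 4.173×10^-8 m⁴
Effective length L_e = K·L = 1 × 2.16 = 2.160 m
P_cr = π²EI / L_e² = π² × 206×10⁹ × 4.173×10^-8 / 2.160² = 1.819×10^4 N

P_cr ≈ 18.2 kN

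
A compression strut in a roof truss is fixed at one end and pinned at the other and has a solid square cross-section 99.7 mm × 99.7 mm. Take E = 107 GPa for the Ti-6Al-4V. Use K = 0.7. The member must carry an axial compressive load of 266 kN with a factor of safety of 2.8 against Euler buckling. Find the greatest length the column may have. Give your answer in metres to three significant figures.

I = a⁴/12 = 99.7⁴/12 = 8.234×10^6 mm⁴
I = 8.234×10^-6 m⁴
Required critical load P_cr = n·P = 2.8 × 266 = 744.8 kN = 7.448×10^5 N
From P_cr = π²EI/(K·L)²:  L = (1/K)·√(π²EI/P_cr) = (1/0.7)·√(π²×1.07×10^11×8.234×10^-6/7.448×10^5)
L = 4.88 m

L_max ≈ 4.88 m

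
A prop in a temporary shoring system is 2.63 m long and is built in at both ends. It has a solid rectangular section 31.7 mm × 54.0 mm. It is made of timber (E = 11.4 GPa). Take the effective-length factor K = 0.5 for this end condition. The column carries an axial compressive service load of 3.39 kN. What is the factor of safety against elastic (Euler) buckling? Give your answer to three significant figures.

n ≈ 2.75

Buckling occurs about the weak axis: I_min = h·b³/12 with b = 31.7 mm (the shorter side).
I_min = 54.0×31.7³/12 = 1.433×10^5 mm⁴
I = 1.433×10^5 mm⁴ = 1.433×10^-7 m⁴
Effective length L_e = K·L = 0.5 × 2.63 = 1.315 m
P_cr = π²EI / L_e² = π² × 11.4×10⁹ × 1.433×10^-7 / 1.315² = 9.327×10^3 N
Factor of safety n = P_cr / P = 9.3270 / 3.39 = 2.75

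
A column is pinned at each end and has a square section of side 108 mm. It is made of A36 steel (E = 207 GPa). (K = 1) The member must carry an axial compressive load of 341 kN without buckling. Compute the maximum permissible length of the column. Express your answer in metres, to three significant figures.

I = a⁴/12 = 108⁴/12 = 1.134×10^7 mm⁴
I = 1.134×10^-5 m⁴
At the buckling limit P_cr = P = 3.410×10^5 N
From P_cr = π²EI/(K·L)²:  L = (1/K)·√(π²EI/P_cr) = (1/1)·√(π²×2.07×10^11×1.134×10^-5/3.410×10^5)
L = 8.24 m

L_max ≈ 8.24 m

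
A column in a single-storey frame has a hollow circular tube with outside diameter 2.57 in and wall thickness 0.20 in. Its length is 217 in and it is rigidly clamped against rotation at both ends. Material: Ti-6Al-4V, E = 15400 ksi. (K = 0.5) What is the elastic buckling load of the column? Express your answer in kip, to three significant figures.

P_cr ≈ 13.6 kip

Inner diameter d_i = 2.57 − 2×0.20 = 2.170 in
I = π(d_o⁴ − d_i⁴)/64 = π(2.57⁴ − 2.170⁴)/64 = 1.053 in⁴
Effective length L_e = K·L = 0.5 × 217 = 108.5 in
P_cr = π²EI / L_e² = π² × 15400×10³ × 1.053 / 108.5² = 1.359×10^4 lb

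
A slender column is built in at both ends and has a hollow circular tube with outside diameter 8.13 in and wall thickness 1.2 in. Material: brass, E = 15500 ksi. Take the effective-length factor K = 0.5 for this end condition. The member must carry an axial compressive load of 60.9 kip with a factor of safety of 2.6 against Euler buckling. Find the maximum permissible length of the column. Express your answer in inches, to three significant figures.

Inner diameter d_i = 8.13 − 2×1.2 = 5.730 in
I = π(d_o⁴ − d_i⁴)/64 = π(8.13⁴ − 5.730⁴)/64 = 161.5 in⁴
Required critical load P_cr = n·P = 2.6 × 60.9 = 158.3 kip = 1.583×10^5 lb
From P_cr = π²EI/(K·L)²:  L = (1/K)·√(π²EI/P_cr) = (1/0.5)·√(π²×1.55×10^7×161.5/1.583×10^5)
L = 790 in

L_max ≈ 790 in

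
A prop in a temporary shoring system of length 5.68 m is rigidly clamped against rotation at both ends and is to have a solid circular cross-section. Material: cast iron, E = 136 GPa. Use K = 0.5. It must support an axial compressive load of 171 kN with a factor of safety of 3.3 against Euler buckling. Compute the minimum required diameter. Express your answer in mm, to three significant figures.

Required P_cr = n·P = 3.3 × 171 = 564.3 kN
L_e = K·L = 0.5 × 5.68 = 2.840 m
Required I = P_cr·L_e²/(π²E) = 5.643×10^5 × 2.840² / (π² × 1.36×10^11) = 3.391×10^-6 m⁴
I_req = 3.391×10^6 mm⁴
Solid circle: I = πd⁴/64  ⇒  d = (64I/π)^(1/4) = (64×3.391×10^6/π)^(1/4) = 91.2 mm

d ≈ 91.2 mm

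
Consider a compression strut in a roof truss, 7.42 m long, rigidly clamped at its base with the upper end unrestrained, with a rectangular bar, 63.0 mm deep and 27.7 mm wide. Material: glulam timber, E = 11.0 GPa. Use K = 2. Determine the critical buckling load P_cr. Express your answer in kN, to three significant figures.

P_cr ≈ 0.0550 kN

Buckling occurs about the weak axis: I_min = h·b³/12 with b = 27.7 mm (the shorter side).
I_min = 63.0×27.7³/12 = 1.116×10^5 mm⁴
I = 1.116×10^5 mm⁴ = 1.116×10^-7 m⁴
Effective length L_e = K·L = 2 × 7.42 = 14.84 m
P_cr = π²EI / L_e² = π² × 11.0×10⁹ × 1.116×10^-7 / 14.84² = 55.01 N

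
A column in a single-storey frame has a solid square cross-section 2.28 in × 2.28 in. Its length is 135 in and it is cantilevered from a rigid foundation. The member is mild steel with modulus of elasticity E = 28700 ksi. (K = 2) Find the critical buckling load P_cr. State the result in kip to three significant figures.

I = a⁴/12 = 2.28⁴/12 = 2.252 in⁴
Effective length L_e = K·L = 2 × 135 = 270.0 in
P_cr = π²EI / L_e² = π² × 28700×10³ × 2.252 / 270.0² = 8.750×10^3 lb

P_cr ≈ 8.75 kip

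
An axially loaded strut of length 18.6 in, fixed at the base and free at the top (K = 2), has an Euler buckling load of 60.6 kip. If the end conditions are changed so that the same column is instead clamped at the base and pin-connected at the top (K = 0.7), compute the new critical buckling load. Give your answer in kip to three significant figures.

P_cr ∝ 1/K², so P_cr,new = P_cr,old × (K_old/K_new)² = 60.6 × (2/0.7)²
= 60.6 × 8.163 = 495 kip

P_cr ≈ 495 kip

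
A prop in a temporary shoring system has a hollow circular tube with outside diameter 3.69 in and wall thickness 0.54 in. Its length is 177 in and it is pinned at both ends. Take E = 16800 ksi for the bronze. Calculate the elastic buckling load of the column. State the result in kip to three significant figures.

P_cr ≈ 36.1 kip

Inner diameter d_i = 3.69 − 2×0.54 = 2.610 in
I = π(d_o⁴ − d_i⁴)/64 = π(3.69⁴ − 2.610⁴)/64 = 6.823 in⁴
Effective length L_e = K·L = 1 × 177 = 177.0 in
P_cr = π²EI / L_e² = π² × 16800×10³ × 6.823 / 177.0² = 3.611×10^4 lb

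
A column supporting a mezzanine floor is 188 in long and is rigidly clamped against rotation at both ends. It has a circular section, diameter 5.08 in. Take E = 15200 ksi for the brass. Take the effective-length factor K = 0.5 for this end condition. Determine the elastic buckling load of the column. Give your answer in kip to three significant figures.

P_cr ≈ 555 kip

I = πd⁴/64 = π×5.08⁴/64 = 32.69 in⁴
Effective length L_e = K·L = 0.5 × 188 = 94.00 in
P_cr = π²EI / L_e² = π² × 15200×10³ × 32.69 / 94.00² = 5.550×10^5 lb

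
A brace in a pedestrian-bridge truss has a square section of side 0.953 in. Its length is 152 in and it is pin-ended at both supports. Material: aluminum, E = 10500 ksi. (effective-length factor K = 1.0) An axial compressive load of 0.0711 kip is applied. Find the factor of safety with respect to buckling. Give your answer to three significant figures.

I = a⁴/12 = 0.953⁴/12 = 6.874×10^-2 in⁴
Effective length L_e = K·L = 1 × 152 = 152.0 in
P_cr = π²EI / L_e² = π² × 10500×10³ × 6.874×10^-2 / 152.0² = 308.3 lb
Factor of safety n = P_cr / P = 0.30831 / 0.0711 = 4.34

n ≈ 4.34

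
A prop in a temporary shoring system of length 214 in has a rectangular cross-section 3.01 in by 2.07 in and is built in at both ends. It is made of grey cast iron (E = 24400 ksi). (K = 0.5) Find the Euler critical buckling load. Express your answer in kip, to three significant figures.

Buckling occurs about the weak axis: I_min = h·b³/12 with b = 2.07 in (the shorter side).
I_min = 3.01×2.07³/12 = 2.225 in⁴
Effective length L_e = K·L = 0.5 × 214 = 107.0 in
P_cr = π²EI / L_e² = π² × 24400×10³ × 2.225 / 107.0² = 4.680×10^4 lb

P_cr ≈ 46.8 kip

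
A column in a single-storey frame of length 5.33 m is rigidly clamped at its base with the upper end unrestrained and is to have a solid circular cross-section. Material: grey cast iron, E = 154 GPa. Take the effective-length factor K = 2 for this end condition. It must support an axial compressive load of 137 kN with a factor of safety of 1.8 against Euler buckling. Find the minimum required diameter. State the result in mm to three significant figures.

Required P_cr = n·P = 1.8 × 137 = 246.6 kN
L_e = K·L = 2 × 5.33 = 10.66 m
Required I = P_cr·L_e²/(π²E) = 2.466×10^5 × 10.66² / (π² × 1.54×10^11) = 1.844×10^-5 m⁴
I_req = 1.844×10^7 mm⁴
Solid circle: I = πd⁴/64  ⇒  d = (64I/π)^(1/4) = (64×1.844×10^7/π)^(1/4) = 139 mm

d ≈ 139 mm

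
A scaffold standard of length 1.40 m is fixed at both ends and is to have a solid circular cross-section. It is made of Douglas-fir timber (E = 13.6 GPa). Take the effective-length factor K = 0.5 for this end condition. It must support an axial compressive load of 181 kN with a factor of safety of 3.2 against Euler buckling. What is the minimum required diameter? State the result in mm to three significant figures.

d ≈ 81.0 mm

Required P_cr = n·P = 3.2 × 181 = 579.2 kN
L_e = K·L = 0.5 × 1.40 = 0.7000 m
Required I = P_cr·L_e²/(π²E) = 5.792×10^5 × 0.7000² / (π² × 1.36×10^10) = 2.114×10^-6 m⁴
I_req = 2.114×10^6 mm⁴
Solid circle: I = πd⁴/64  ⇒  d = (64I/π)^(1/4) = (64×2.114×10^6/π)^(1/4) = 81.0 mm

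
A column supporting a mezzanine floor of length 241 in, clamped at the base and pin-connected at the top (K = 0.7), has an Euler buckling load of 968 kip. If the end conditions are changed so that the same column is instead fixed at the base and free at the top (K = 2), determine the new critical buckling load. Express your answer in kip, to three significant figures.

P_cr ∝ 1/K², so P_cr,new = P_cr,old × (K_old/K_new)² = 968 × (0.7/2)²
= 968 × 0.1225 = 119 kip

P_cr ≈ 119 kip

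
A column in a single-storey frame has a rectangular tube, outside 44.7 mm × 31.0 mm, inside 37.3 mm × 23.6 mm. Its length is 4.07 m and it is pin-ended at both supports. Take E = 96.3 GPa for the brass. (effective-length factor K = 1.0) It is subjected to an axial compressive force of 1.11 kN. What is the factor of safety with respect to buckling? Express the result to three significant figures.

Weak-axis I_min = (h_o·b_o³ − h_i·b_i³)/12 with b_o = 31.0, b_i = 23.60 mm (shorter outer/inner sides).
I_min = (44.7×31.0³ − 37.30×23.60³)/12 = 7.011×10^4 mm⁴
I = 7.011×10^4 mm⁴ = 7.011×10^-8 m⁴
Effective length L_e = K·L = 1 × 4.07 = 4.070 m
P_cr = π²EI / L_e² = π² × 96.3×10⁹ × 7.011×10^-8 / 4.070² = 4.023×10^3 N
Factor of safety n = P_cr / P = 4.0230 / 1.11 = 3.62

n ≈ 3.62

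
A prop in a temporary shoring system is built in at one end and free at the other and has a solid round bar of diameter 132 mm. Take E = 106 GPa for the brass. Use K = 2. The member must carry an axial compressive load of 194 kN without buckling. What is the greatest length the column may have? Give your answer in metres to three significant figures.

I = πd⁴/64 = π×132⁴/64 = 1.490×10^7 mm⁴
I = 1.490×10^-5 m⁴
At the buckling limit P_cr = P = 1.940×10^5 N
From P_cr = π²EI/(K·L)²:  L = (1/K)·√(π²EI/P_cr) = (1/2)·√(π²×1.06×10^11×1.490×10^-5/1.940×10^5)
L = 4.48 m

L_max ≈ 4.48 m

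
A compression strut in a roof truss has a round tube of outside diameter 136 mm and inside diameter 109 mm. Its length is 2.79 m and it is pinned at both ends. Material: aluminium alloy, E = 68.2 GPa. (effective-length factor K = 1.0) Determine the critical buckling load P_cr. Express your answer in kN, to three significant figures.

d_o = 136 mm, d_i = 109 mm
I = π(d_o⁴ − d_i⁴)/64 = π(136⁴ − 109.0⁴)/64 = 9.864×10^6 mm⁴
I = 9.864×10^6 mm⁴ = 9.864×10^-6 m⁴
Effective length L_e = K·L = 1 × 2.79 = 2.790 m
P_cr = π²EI / L_e² = π² × 68.2×10⁹ × 9.864×10^-6 / 2.790² = 8.529×10^5 N

P_cr ≈ 853 kN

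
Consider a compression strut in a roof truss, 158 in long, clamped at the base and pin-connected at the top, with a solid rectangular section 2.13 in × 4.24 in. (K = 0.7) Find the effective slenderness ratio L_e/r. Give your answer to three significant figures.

For a rectangle r_min = b/√12 = 2.13/√12 = 0.6149 in
L_e = K·L = 0.7 × 158 = 110.6 in
λ = L_e / r_min = 110.60 / 0.6149 = 180

λ ≈ 180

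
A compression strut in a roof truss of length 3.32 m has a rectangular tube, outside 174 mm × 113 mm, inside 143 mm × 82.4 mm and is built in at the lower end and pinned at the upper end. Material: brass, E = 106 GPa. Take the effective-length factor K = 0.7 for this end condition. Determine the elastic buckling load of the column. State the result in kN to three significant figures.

P_cr ≈ 2760 kN

Weak-axis I_min = (h_o·b_o³ − h_i·b_i³)/12 with b_o = 113, b_i = 82.40 mm (shorter outer/inner sides).
I_min = (174×113³ − 143.0×82.40³)/12 = 1.425×10^7 mm⁴
I = 1.425×10^7 mm⁴ = 1.425×10^-5 m⁴
Effective length L_e = K·L = 0.7 × 3.32 = 2.324 m
P_cr = π²EI / L_e² = π² × 106×10⁹ × 1.425×10^-5 / 2.324² = 2.761×10^6 N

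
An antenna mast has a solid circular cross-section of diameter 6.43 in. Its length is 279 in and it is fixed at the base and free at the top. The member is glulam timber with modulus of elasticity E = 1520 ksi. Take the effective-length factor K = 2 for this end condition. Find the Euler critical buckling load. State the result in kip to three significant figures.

P_cr ≈ 4.04 kip

I = πd⁴/64 = π×6.43⁴/64 = 83.91 in⁴
Effective length L_e = K·L = 2 × 279 = 558.0 in
P_cr = π²EI / L_e² = π² × 1520×10³ × 83.91 / 558.0² = 4.043×10^3 lb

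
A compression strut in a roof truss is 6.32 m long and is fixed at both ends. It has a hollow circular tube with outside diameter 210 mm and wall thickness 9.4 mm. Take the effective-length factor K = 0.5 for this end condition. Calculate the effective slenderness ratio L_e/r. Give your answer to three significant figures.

Inner diameter d_i = 210 − 2×9.4 = 191.2 mm
I = π(d_o⁴ − d_i⁴)/64 = π(210⁴ − 191.2⁴)/64 = 2.986×10^7 mm⁴
A = 5.924×10^3 mm²;  r_min = √(I/A) = √(2.986×10^7/5.924×10^3) = 71.00 mm
L_e = K·L = 0.5 × 6.32 m = 3.160 m = 3160.0 mm
λ = L_e / r_min = 3160.0 / 71.00 = 44.5

λ ≈ 44.5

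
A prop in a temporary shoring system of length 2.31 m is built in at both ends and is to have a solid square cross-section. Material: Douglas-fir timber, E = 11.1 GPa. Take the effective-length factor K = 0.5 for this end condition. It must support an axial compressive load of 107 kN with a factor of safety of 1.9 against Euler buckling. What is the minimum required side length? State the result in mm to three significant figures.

Required P_cr = n·P = 1.9 × 107 = 203.3 kN
L_e = K·L = 0.5 × 2.31 = 1.155 m
Required I = P_cr·L_e²/(π²E) = 2.033×10^5 × 1.155² / (π² × 1.11×10^10) = 2.476×10^-6 m⁴
I_req = 2.476×10^6 mm⁴
Solid square: I = a⁴/12  ⇒  a = (12I)^(1/4) = (12×2.476×10^6)^(1/4) = 73.8 mm

a ≈ 73.8 mm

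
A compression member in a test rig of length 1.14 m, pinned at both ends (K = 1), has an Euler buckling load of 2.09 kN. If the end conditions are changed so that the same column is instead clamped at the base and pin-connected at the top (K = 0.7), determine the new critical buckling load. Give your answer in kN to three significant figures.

P_cr ∝ 1/K², so P_cr,new = P_cr,old × (K_old/K_new)² = 2.09 × (1/0.7)²
= 2.09 × 2.041 = 4.27 kN

P_cr ≈ 4.27 kN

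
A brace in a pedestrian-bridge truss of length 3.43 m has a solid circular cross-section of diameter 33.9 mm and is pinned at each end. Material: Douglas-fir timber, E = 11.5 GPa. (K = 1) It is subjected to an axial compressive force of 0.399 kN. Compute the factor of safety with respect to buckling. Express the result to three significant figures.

n ≈ 1.57

I = πd⁴/64 = π×33.9⁴/64 = 6.483×10^4 mm⁴
I = 6.483×10^4 mm⁴ = 6.483×10^-8 m⁴
Effective length L_e = K·L = 1 × 3.43 = 3.430 m
P_cr = π²EI / L_e² = π² × 11.5×10⁹ × 6.483×10^-8 / 3.430² = 625.4 N
Factor of safety n = P_cr / P = 0.62543 / 0.399 = 1.57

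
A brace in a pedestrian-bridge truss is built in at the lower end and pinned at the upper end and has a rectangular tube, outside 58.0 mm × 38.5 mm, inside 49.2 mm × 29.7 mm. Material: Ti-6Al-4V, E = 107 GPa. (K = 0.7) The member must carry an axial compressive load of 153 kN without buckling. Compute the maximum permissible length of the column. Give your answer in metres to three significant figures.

L_max ≈ 1.54 m

Weak-axis I_min = (h_o·b_o³ − h_i·b_i³)/12 with b_o = 38.5, b_i = 29.70 mm (shorter outer/inner sides).
I_min = (58.0×38.5³ − 49.20×29.70³)/12 = 1.684×10^5 mm⁴
I = 1.684×10^-7 m⁴
At the buckling limit P_cr = P = 1.530×10^5 N
From P_cr = π²EI/(K·L)²:  L = (1/K)·√(π²EI/P_cr) = (1/0.7)·√(π²×1.07×10^11×1.684×10^-7/1.530×10^5)
L = 1.54 m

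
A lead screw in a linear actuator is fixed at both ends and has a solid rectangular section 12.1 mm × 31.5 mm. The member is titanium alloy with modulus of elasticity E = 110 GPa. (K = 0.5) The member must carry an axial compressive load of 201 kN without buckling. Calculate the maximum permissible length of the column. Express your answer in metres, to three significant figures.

Buckling occurs about the weak axis: I_min = h·b³/12 with b = 12.1 mm (the shorter side).
I_min = 31.5×12.1³/12 = 4.650×10^3 mm⁴
I = 4.650×10^-9 m⁴
At the buckling limit P_cr = P = 2.010×10^5 N
From P_cr = π²EI/(K·L)²:  L = (1/K)·√(π²EI/P_cr) = (1/0.5)·√(π²×1.10×10^11×4.650×10^-9/2.010×10^5)
L = 0.317 m

L_max ≈ 0.317 m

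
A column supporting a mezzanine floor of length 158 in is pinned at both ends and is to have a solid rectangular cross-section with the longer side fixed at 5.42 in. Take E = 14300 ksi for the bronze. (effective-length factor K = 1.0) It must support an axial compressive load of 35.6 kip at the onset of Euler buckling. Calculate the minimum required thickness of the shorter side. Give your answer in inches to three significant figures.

b ≈ 2.41 in

L_e = K·L = 1 × 158 = 158.0 in
Required I = P_cr·L_e²/(π²E) = 3.560×10^4 × 158.0² / (π² × 1.43×10^7) = 6.297 in⁴
Rectangle, weak axis: I_min = h·b³/12 with h = 5.42 in fixed  ⇒  b = (12I/h)^(1/3) = 2.41 in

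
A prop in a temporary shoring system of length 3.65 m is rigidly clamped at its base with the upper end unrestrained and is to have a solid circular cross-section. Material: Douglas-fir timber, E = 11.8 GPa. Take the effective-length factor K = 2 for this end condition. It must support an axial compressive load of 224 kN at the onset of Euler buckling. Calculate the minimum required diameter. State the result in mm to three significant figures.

d ≈ 214 mm

L_e = K·L = 2 × 3.65 = 7.300 m
Required I = P_cr·L_e²/(π²E) = 2.240×10^5 × 7.300² / (π² × 1.18×10^10) = 1.025×10^-4 m⁴
I_req = 1.025×10^8 mm⁴
Solid circle: I = πd⁴/64  ⇒  d = (64I/π)^(1/4) = (64×1.025×10^8/π)^(1/4) = 214 mm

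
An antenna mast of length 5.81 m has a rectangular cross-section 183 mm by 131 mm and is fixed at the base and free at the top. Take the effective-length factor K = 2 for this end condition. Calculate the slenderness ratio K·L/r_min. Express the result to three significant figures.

For a rectangle r_min = b/√12 = 131/√12 = 37.82 mm
L_e = K·L = 2 × 5.81 m = 11.62 m = 11620 mm
λ = L_e / r_min = 11620 / 37.82 = 307

λ ≈ 307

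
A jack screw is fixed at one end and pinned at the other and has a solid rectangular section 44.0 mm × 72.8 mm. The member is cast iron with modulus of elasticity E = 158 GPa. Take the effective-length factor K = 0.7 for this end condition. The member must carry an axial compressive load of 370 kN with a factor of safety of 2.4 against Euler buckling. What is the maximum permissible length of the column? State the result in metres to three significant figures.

Buckling occurs about the weak axis: I_min = h·b³/12 with b = 44.0 mm (the shorter side).
I_min = 72.8×44.0³/12 = 5.168×10^5 mm⁴
I = 5.168×10^-7 m⁴
Required critical load P_cr = n·P = 2.4 × 370 = 888.0 kN = 8.880×10^5 N
From P_cr = π²EI/(K·L)²:  L = (1/K)·√(π²EI/P_cr) = (1/0.7)·√(π²×1.58×10^11×5.168×10^-7/8.880×10^5)
L = 1.36 m

L_max ≈ 1.36 m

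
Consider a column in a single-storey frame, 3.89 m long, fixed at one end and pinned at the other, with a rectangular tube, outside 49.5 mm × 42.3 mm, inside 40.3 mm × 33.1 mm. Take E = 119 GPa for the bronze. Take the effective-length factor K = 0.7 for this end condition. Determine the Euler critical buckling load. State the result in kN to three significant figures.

P_cr ≈ 30.2 kN

Weak-axis I_min = (h_o·b_o³ − h_i·b_i³)/12 with b_o = 42.3, b_i = 33.10 mm (shorter outer/inner sides).
I_min = (49.5×42.3³ − 40.30×33.10³)/12 = 1.904×10^5 mm⁴
I = 1.904×10^5 mm⁴ = 1.904×10^-7 m⁴
Effective length L_e = K·L = 0.7 × 3.89 = 2.723 m
P_cr = π²EI / L_e² = π² × 119×10⁹ × 1.904×10^-7 / 2.723² = 3.016×10^4 N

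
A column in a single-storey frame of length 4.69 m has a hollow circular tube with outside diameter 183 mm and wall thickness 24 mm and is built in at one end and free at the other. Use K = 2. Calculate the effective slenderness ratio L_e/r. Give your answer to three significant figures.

λ ≈ 165

Inner diameter d_i = 183 − 2×24 = 135.0 mm
I = π(d_o⁴ − d_i⁴)/64 = π(183⁴ − 135.0⁴)/64 = 3.875×10^7 mm⁴
A = 1.199×10^4 mm²;  r_min = √(I/A) = √(3.875×10^7/1.199×10^4) = 56.85 mm
L_e = K·L = 2 × 4.69 m = 9.380 m = 9380.0 mm
λ = L_e / r_min = 9380.0 / 56.85 = 165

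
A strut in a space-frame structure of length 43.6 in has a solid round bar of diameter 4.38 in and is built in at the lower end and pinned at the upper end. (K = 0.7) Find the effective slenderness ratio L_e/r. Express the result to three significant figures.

λ ≈ 27.9

I = πd⁴/64 = π×4.38⁴/64 = 18.07 in⁴
A = 15.07 in²;  r_min = √(I/A) = √(18.07/15.07) = 1.095 in
L_e = K·L = 0.7 × 43.6 = 30.52 in
λ = L_e / r_min = 30.520 / 1.095 = 27.9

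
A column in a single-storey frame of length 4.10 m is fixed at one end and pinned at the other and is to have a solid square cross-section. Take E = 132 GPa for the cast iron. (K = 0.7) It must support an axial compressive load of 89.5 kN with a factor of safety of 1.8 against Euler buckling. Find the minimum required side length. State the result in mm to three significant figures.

Required P_cr = n·P = 1.8 × 89.5 = 161.1 kN
L_e = K·L = 0.7 × 4.10 = 2.870 m
Required I = P_cr·L_e²/(π²E) = 1.611×10^5 × 2.870² / (π² × 1.32×10^11) = 1.019×10^-6 m⁴
I_req = 1.019×10^6 mm⁴
Solid square: I = a⁴/12  ⇒  a = (12I)^(1/4) = (12×1.019×10^6)^(1/4) = 59.1 mm

a ≈ 59.1 mm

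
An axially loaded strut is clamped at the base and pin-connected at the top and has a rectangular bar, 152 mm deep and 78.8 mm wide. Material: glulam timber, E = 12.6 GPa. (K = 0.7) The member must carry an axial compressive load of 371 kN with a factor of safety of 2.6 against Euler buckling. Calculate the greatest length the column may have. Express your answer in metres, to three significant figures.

Buckling occurs about the weak axis: I_min = h·b³/12 with b = 78.8 mm (the shorter side).
I_min = 152×78.8³/12 = 6.198×10^6 mm⁴
I = 6.198×10^-6 m⁴
Required critical load P_cr = n·P = 2.6 × 371 = 964.6 kN = 9.646×10^5 N
From P_cr = π²EI/(K·L)²:  L = (1/K)·√(π²EI/P_cr) = (1/0.7)·√(π²×1.26×10^10×6.198×10^-6/9.646×10^5)
L = 1.28 m

L_max ≈ 1.28 m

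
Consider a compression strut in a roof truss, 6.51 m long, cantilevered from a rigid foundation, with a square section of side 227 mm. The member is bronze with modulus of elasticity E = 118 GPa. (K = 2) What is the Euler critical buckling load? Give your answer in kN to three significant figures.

I = a⁴/12 = 227⁴/12 = 2.213×10^8 mm⁴
I = 2.213×10^8 mm⁴ = 2.213×10^-4 m⁴
Effective length L_e = K·L = 2 × 6.51 = 13.02 m
P_cr = π²EI / L_e² = π² × 118×10⁹ × 2.213×10^-4 / 13.02² = 1.520×10^6 N

P_cr ≈ 1520 kN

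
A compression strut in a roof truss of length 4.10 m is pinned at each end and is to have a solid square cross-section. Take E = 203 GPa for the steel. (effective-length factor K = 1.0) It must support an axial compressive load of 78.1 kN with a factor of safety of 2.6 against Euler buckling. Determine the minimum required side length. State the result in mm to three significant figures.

Required P_cr = n·P = 2.6 × 78.1 = 203.1 kN
L_e = K·L = 1 × 4.10 = 4.100 m
Required I = P_cr·L_e²/(π²E) = 2.031×10^5 × 4.100² / (π² × 2.03×10^11) = 1.704×10^-6 m⁴
I_req = 1.704×10^6 mm⁴
Solid square: I = a⁴/12  ⇒  a = (12I)^(1/4) = (12×1.704×10^6)^(1/4) = 67.2 mm

a ≈ 67.2 mm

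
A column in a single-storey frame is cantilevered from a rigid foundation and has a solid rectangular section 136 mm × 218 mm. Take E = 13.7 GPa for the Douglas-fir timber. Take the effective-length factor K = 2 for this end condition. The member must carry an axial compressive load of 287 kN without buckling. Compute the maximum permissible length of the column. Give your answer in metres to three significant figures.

Buckling occurs about the weak axis: I_min = h·b³/12 with b = 136 mm (the shorter side).
I_min = 218×136³/12 = 4.570×10^7 mm⁴
I = 4.570×10^-5 m⁴
At the buckling limit P_cr = P = 2.870×10^5 N
From P_cr = π²EI/(K·L)²:  L = (1/K)·√(π²EI/P_cr) = (1/2)·√(π²×1.37×10^10×4.570×10^-5/2.870×10^5)
L = 2.32 m

L_max ≈ 2.32 m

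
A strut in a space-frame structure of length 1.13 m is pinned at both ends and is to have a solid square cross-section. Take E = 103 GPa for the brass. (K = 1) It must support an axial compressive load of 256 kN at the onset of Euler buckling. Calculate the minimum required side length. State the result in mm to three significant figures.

a ≈ 44.3 mm

L_e = K·L = 1 × 1.13 = 1.130 m
Required I = P_cr·L_e²/(π²E) = 2.560×10^5 × 1.130² / (π² × 1.03×10^11) = 3.216×10^-7 m⁴
I_req = 3.216×10^5 mm⁴
Solid square: I = a⁴/12  ⇒  a = (12I)^(1/4) = (12×3.216×10^5)^(1/4) = 44.3 mm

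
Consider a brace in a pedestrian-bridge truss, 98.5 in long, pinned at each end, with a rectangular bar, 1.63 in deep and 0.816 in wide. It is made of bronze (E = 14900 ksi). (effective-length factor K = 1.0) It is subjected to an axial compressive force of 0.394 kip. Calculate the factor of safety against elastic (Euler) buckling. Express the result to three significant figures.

n ≈ 2.84

Buckling occurs about the weak axis: I_min = h·b³/12 with b = 0.816 in (the shorter side).
I_min = 1.63×0.816³/12 = 7.380×10^-2 in⁴
Effective length L_e = K·L = 1 × 98.5 = 98.50 in
P_cr = π²EI / L_e² = π² × 14900×10³ × 7.380×10^-2 / 98.50² = 1.119×10^3 lb
Factor of safety n = P_cr / P = 1.1186 / 0.394 = 2.84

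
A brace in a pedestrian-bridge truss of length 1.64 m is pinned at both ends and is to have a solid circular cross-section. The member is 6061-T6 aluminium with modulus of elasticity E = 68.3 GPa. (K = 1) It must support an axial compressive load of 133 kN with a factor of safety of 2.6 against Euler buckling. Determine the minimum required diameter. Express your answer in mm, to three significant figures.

d ≈ 72.8 mm

Required P_cr = n·P = 2.6 × 133 = 345.8 kN
L_e = K·L = 1 × 1.64 = 1.640 m
Required I = P_cr·L_e²/(π²E) = 3.458×10^5 × 1.640² / (π² × 6.83×10^10) = 1.380×10^-6 m⁴
I_req = 1.380×10^6 mm⁴
Solid circle: I = πd⁴/64  ⇒  d = (64I/π)^(1/4) = (64×1.380×10^6/π)^(1/4) = 72.8 mm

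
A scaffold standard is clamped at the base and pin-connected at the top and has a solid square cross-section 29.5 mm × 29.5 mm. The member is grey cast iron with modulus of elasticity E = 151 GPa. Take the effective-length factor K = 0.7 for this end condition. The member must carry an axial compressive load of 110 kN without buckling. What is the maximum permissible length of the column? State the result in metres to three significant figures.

I = a⁴/12 = 29.5⁴/12 = 6.311×10^4 mm⁴
I = 6.311×10^-8 m⁴
At the buckling limit P_cr = P = 1.100×10^5 N
From P_cr = π²EI/(K·L)²:  L = (1/K)·√(π²EI/P_cr) = (1/0.7)·√(π²×1.51×10^11×6.311×10^-8/1.100×10^5)
L = 1.32 m

L_max ≈ 1.32 m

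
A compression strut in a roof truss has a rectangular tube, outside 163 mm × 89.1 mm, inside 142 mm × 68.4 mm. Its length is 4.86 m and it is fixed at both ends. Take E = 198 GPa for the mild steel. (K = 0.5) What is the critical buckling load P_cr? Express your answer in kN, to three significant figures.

P_cr ≈ 1930 kN

Weak-axis I_min = (h_o·b_o³ − h_i·b_i³)/12 with b_o = 89.1, b_i = 68.40 mm (shorter outer/inner sides).
I_min = (163×89.1³ − 142.0×68.40³)/12 = 5.821×10^6 mm⁴
I = 5.821×10^6 mm⁴ = 5.821×10^-6 m⁴
Effective length L_e = K·L = 0.5 × 4.86 = 2.430 m
P_cr = π²EI / L_e² = π² × 198×10⁹ × 5.821×10^-6 / 2.430² = 1.927×10^6 N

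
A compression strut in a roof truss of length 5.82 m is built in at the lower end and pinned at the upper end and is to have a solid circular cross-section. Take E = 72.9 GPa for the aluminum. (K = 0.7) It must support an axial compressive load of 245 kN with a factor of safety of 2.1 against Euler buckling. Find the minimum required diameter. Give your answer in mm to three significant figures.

d ≈ 125 mm

Required P_cr = n·P = 2.1 × 245 = 514.5 kN
L_e = K·L = 0.7 × 5.82 = 4.074 m
Required I = P_cr·L_e²/(π²E) = 5.145×10^5 × 4.074² / (π² × 7.29×10^10) = 1.187×10^-5 m⁴
I_req = 1.187×10^7 mm⁴
Solid circle: I = πd⁴/64  ⇒  d = (64I/π)^(1/4) = (64×1.187×10^7/π)^(1/4) = 125 mm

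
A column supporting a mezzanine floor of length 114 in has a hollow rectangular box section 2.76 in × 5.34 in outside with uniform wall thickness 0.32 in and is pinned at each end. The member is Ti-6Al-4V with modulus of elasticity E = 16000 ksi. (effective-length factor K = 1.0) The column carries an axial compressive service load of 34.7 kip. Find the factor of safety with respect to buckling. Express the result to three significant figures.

Inner dimensions: h_i = 5.34 − 2×0.32 = 4.700 in, b_i = 2.76 − 2×0.32 = 2.120 in
Weak-axis I_min = (h_o·b_o³ − h_i·b_i³)/12 with b_o = 2.76, b_i = 2.120 in (shorter outer/inner sides).
I_min = (5.34×2.76³ − 4.700×2.120³)/12 = 5.624 in⁴
Effective length L_e = K·L = 1 × 114 = 114.0 in
P_cr = π²EI / L_e² = π² × 16000×10³ × 5.624 / 114.0² = 6.834×10^4 lb
Factor of safety n = P_cr / P = 68.338 / 34.7 = 1.97

n ≈ 1.97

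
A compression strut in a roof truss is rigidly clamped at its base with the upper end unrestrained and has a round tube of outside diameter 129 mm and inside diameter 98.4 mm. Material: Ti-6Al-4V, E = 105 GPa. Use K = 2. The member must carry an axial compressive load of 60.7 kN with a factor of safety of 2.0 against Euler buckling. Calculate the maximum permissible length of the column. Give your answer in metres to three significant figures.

L_max ≈ 4.38 m

d_o = 129 mm, d_i = 98.4 mm
I = π(d_o⁴ − d_i⁴)/64 = π(129⁴ − 98.40⁴)/64 = 8.991×10^6 mm⁴
I = 8.991×10^-6 m⁴
Required critical load P_cr = n·P = 2.0 × 60.7 = 121.4 kN = 1.214×10^5 N
From P_cr = π²EI/(K·L)²:  L = (1/K)·√(π²EI/P_cr) = (1/2)·√(π²×1.05×10^11×8.991×10^-6/1.214×10^5)
L = 4.38 m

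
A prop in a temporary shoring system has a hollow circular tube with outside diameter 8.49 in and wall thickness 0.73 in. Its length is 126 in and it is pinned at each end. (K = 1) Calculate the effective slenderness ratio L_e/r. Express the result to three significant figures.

Inner diameter d_i = 8.49 − 2×0.73 = 7.030 in
I = π(d_o⁴ − d_i⁴)/64 = π(8.49⁴ − 7.030⁴)/64 = 135.1 in⁴
A = 17.80 in²;  r_min = √(I/A) = √(135.1/17.80) = 2.756 in
L_e = K·L = 1 × 126 = 126.0 in
λ = L_e / r_min = 126.00 / 2.756 = 45.7

λ ≈ 45.7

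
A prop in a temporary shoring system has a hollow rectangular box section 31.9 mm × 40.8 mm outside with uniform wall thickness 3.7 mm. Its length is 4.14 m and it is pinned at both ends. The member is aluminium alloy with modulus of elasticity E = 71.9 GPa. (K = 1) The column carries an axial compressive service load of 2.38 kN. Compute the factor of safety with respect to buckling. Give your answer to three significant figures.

n ≈ 1.21

Inner dimensions: h_i = 40.8 − 2×3.7 = 33.40 mm, b_i = 31.9 − 2×3.7 = 24.50 mm
Weak-axis I_min = (h_o·b_o³ − h_i·b_i³)/12 with b_o = 31.9, b_i = 24.50 mm (shorter outer/inner sides).
I_min = (40.8×31.9³ − 33.40×24.50³)/12 = 6.944×10^4 mm⁴
I = 6.944×10^4 mm⁴ = 6.944×10^-8 m⁴
Effective length L_e = K·L = 1 × 4.14 = 4.140 m
P_cr = π²EI / L_e² = π² × 71.9×10⁹ × 6.944×10^-8 / 4.140² = 2.875×10^3 N
Factor of safety n = P_cr / P = 2.8749 / 2.38 = 1.21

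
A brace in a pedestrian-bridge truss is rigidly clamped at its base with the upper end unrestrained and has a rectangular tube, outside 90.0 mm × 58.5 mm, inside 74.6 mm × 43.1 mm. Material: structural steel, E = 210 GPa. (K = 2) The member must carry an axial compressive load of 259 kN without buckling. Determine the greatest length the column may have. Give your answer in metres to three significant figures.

Weak-axis I_min = (h_o·b_o³ − h_i·b_i³)/12 with b_o = 58.5, b_i = 43.10 mm (shorter outer/inner sides).
I_min = (90.0×58.5³ − 74.60×43.10³)/12 = 1.004×10^6 mm⁴
I = 1.004×10^-6 m⁴
At the buckling limit P_cr = P = 2.590×10^5 N
From P_cr = π²EI/(K·L)²:  L = (1/K)·√(π²EI/P_cr) = (1/2)·√(π²×2.10×10^11×1.004×10^-6/2.590×10^5)
L = 1.42 m

L_max ≈ 1.42 m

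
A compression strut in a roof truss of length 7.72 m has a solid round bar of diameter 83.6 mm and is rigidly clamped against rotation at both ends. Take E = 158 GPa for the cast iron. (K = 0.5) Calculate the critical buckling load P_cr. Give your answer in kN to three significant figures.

I = πd⁴/64 = π×83.6⁴/64 = 2.398×10^6 mm⁴
I = 2.398×10^6 mm⁴ = 2.398×10^-6 m⁴
Effective length L_e = K·L = 0.5 × 7.72 = 3.860 m
P_cr = π²EI / L_e² = π² × 158×10⁹ × 2.398×10^-6 / 3.860² = 2.509×10^5 N

P_cr ≈ 251 kN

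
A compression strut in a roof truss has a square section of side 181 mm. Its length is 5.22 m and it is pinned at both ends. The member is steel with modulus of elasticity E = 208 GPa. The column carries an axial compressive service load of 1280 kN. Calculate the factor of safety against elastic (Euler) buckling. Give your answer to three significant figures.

I = a⁴/12 = 181⁴/12 = 8.944×10^7 mm⁴
I = 8.944×10^7 mm⁴ = 8.944×10^-5 m⁴
Effective length L_e = K·L = 1 × 5.22 = 5.220 m
P_cr = π²EI / L_e² = π² × 208×10⁹ × 8.944×10^-5 / 5.220² = 6.738×10^6 N
Factor of safety n = P_cr / P = 6738.4 / 1280 = 5.26

n ≈ 5.26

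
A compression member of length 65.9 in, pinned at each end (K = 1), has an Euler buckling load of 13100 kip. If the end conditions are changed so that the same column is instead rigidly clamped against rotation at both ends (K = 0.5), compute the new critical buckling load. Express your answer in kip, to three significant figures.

P_cr ∝ 1/K², so P_cr,new = P_cr,old × (K_old/K_new)² = 13100 × (1/0.5)²
= 13100 × 4.000 = 52400 kip

P_cr ≈ 52400 kip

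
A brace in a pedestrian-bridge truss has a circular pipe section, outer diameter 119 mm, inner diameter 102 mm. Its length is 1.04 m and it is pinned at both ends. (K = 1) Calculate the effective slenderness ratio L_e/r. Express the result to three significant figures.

λ ≈ 26.5

d_o = 119 mm, d_i = 102 mm
I = π(d_o⁴ − d_i⁴)/64 = π(119⁴ − 102.0⁴)/64 = 4.530×10^6 mm⁴
A = 2.951×10^3 mm²;  r_min = √(I/A) = √(4.530×10^6/2.951×10^3) = 39.18 mm
L_e = K·L = 1 × 1.04 m = 1.040 m = 1040.0 mm
λ = L_e / r_min = 1040.0 / 39.18 = 26.5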